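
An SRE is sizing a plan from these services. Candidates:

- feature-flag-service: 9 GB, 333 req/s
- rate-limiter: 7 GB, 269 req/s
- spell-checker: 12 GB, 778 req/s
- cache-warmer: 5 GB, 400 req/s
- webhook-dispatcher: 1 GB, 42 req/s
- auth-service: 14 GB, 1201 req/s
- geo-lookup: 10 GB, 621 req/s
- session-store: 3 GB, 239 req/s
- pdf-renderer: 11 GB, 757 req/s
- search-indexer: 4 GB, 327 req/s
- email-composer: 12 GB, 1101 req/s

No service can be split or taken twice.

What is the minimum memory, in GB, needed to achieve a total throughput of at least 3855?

48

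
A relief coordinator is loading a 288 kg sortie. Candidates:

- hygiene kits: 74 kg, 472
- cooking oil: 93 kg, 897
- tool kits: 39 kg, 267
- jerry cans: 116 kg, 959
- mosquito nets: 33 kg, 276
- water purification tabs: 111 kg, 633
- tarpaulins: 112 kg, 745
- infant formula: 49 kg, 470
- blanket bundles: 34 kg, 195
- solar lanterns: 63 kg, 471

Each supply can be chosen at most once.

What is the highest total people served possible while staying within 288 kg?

2399

Density check — cooking oil 9.65, infant formula 9.59, mosquito nets 8.36, jerry cans 8.27 are the best per kg.
The ratio heuristic lands on cooking oil + tool kits + mosquito nets + infant formula + solar lanterns (2381) but leaves 11 kg idle.
The 112 kg tied up in infant formula and solar lanterns is better spent on jerry cans — total rises to 2399 (281 kg).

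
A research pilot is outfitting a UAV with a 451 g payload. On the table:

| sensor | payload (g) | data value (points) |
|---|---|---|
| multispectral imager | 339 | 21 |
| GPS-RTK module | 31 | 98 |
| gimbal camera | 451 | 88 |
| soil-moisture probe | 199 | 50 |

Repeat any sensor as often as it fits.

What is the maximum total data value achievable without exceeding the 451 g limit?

Ranking by ratio (data value/g): GPS-RTK module 3.16, soil-moisture probe 0.25, gimbal camera 0.20.
Best packing: 14×GPS-RTK module — 434 g, 1372 total.
Every other selection either busts 451 g or fails to beat 1372.

1372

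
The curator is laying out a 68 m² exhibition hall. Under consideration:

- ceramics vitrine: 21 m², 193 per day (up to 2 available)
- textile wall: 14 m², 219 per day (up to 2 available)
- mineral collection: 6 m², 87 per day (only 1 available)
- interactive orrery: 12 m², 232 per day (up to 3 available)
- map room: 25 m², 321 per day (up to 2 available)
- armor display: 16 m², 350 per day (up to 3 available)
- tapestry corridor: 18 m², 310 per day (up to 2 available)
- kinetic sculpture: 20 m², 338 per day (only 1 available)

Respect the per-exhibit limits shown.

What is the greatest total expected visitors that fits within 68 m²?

1396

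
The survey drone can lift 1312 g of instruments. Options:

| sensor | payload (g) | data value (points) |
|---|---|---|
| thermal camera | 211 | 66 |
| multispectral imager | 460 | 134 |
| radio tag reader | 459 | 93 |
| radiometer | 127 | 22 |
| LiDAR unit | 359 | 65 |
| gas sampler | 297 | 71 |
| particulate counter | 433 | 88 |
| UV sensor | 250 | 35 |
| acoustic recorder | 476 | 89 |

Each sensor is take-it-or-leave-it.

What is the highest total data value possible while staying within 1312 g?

By data value per g: thermal camera 0.31, multispectral imager 0.29, gas sampler 0.24 lead.
Taking the top-ratio sensors first gives thermal camera + multispectral imager + radiometer + gas sampler for 293 (1095 g).
Dropping gas sampler frees 297 g; slotting in radio tag reader (459 g) lifts the total to 315 at 1257 g.
Runner-up thermal camera + multispectral imager + radiometer + acoustic recorder tops out at 311.

315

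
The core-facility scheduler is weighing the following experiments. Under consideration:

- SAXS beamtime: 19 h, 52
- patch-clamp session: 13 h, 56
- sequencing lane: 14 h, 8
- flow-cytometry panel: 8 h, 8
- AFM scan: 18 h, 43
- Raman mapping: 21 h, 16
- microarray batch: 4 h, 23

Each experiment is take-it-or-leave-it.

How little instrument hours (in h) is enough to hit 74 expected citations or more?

17

Need the lightest bundle worth ≥ 74.
patch-clamp session + microarray batch: 79 expected citations at 17 h.
Below 17 h the best achievable stays under 74.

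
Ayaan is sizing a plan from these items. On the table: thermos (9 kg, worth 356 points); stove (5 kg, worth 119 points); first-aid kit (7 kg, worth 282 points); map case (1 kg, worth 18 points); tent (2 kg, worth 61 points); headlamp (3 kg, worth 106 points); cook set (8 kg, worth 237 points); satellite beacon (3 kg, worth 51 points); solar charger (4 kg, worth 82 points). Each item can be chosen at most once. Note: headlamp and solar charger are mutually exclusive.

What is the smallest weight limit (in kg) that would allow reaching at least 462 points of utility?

Look for the lowest-weight combination reaching 462.
Taking thermos + headlamp gives 462 (≥ 462) for 12 kg.
Any bundle with less than 12 kg falls short of 462.

12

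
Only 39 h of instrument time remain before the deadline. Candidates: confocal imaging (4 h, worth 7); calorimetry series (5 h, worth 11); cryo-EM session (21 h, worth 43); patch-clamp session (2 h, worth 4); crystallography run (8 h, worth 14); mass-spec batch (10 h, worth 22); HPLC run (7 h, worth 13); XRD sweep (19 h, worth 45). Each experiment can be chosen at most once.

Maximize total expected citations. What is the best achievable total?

Ranking by ratio (expected citations/h): XRD sweep 2.37, calorimetry series 2.20, mass-spec batch 2.20, cryo-EM session 2.05.
A density-first pass picks calorimetry series + patch-clamp session + mass-spec batch + XRD sweep — 82 at 36 h.
Dropping patch-clamp session frees 2 h; slotting in confocal imaging (4 h) lifts the total to 85 at 38 h.
Patch-clamp session + crystallography run + mass-spec batch + XRD sweep (39 h) also reaches 85 — a tie, but nothing goes higher.

85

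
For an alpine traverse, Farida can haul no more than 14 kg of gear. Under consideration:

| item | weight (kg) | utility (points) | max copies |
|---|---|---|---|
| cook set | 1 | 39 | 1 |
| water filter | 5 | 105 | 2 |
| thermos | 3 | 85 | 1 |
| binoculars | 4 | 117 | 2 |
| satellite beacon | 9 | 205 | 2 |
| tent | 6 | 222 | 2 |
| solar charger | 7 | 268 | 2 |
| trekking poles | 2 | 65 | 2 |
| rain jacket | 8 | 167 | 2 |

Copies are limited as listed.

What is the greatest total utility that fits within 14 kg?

A density-first pass picks cook set + tent + solar charger — 529 at 14 kg.
The 7 kg tied up in cook set and tent is better spent on solar charger — total rises to 536 (14 kg).
That's the maximum — no swap from here does better than 536.

536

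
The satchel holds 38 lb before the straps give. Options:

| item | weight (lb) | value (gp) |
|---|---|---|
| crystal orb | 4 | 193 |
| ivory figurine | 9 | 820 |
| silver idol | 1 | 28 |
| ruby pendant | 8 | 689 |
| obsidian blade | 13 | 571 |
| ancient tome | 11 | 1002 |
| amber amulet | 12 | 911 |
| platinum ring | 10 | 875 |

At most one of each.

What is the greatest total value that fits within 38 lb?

Taking ivory figurine + ruby pendant + ancient tome + platinum ring: 38 lb used, 3386 in value.
An exhaustive check of the 256 subsets confirms 3386.

3386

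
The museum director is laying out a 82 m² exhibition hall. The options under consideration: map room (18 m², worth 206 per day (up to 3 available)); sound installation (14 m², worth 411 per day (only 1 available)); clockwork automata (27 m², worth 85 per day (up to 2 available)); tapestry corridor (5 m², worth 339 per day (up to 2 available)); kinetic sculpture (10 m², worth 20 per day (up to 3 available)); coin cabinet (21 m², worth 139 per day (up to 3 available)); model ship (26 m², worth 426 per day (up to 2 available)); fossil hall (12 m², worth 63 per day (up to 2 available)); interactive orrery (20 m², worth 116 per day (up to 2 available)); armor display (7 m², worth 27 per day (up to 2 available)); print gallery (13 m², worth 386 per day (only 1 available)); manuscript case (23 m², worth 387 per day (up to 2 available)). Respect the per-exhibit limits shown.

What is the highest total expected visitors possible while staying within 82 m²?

2107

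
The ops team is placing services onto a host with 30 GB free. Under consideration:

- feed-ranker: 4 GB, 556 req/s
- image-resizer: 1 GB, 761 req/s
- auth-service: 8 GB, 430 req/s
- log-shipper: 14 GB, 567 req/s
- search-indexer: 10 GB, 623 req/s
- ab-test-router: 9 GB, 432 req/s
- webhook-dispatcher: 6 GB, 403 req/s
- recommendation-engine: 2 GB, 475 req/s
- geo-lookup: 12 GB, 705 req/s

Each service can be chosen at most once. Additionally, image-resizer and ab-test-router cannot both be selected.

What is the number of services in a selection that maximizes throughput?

5

Best achievable throughput is 3120.
One optimal bundle: feed-ranker + image-resizer + search-indexer + recommendation-engine + geo-lookup (29 GB).
Any selection reaching 3120 contains exactly 5 services.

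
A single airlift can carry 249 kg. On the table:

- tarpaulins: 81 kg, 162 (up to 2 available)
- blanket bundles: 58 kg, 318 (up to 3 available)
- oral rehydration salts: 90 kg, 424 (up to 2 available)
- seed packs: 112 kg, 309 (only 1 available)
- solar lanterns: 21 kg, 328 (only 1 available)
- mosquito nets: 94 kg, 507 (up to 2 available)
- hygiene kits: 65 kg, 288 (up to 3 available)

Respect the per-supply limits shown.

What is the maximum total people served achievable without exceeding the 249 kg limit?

The ratio heuristic lands on 3×blanket bundles + solar lanterns (1282) but leaves 54 kg idle.
Replace blanket bundles with mosquito nets: the trade gains 189 net, giving 1471 at 231 kg.
Every other selection either busts 249 kg or exceeds an availability limit or fails to beat 1471.

1471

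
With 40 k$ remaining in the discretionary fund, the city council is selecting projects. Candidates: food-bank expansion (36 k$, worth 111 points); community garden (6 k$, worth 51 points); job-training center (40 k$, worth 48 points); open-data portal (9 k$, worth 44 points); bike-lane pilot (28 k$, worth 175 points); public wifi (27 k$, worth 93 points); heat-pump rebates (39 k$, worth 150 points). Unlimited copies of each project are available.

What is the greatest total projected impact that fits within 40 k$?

306

The ratio ordering already packs tightly: 6×community garden, 36 k$, 306.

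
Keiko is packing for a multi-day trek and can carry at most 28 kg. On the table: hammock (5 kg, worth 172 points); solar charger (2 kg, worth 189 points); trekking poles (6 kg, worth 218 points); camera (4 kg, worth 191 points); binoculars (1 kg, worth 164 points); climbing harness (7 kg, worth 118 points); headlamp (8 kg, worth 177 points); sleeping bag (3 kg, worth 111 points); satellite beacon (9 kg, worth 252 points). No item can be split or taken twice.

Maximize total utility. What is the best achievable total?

Ranking by ratio (utility/kg): binoculars 164.00, solar charger 94.50, camera 47.75, sleeping bag 37.00.
Greedy by ratio would take hammock + solar charger + trekking poles + camera + binoculars + climbing harness + sleeping bag: 28 kg used, total 1163.
Replace climbing harness and sleeping bag with satellite beacon: the trade gains 23 net, giving 1186 at 27 kg.

1186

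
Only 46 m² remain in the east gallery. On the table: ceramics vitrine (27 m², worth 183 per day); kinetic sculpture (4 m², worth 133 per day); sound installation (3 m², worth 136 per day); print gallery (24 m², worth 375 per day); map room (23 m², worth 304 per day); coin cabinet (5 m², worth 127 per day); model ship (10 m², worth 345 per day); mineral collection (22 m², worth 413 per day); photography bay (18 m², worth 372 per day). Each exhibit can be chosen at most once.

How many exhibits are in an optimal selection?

5

The maximum expected visitors within 46 m² is 1154.
For example kinetic sculpture + sound installation + coin cabinet + model ship + mineral collection achieves it, using 44 m².
Every optimal selection uses 5 exhibits.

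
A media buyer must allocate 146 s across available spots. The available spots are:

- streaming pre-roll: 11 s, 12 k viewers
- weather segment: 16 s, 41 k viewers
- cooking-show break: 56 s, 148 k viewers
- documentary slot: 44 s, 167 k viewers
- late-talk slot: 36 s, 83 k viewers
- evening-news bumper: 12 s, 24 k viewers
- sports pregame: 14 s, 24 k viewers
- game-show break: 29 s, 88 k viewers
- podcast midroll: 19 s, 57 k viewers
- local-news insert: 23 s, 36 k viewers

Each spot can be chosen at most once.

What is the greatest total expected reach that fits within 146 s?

444

A density-first pass picks weather segment + documentary slot + late-talk slot + game-show break + podcast midroll — 436 at 144 s.
Replace late-talk slot and podcast midroll with cooking-show break: the trade gains 8 net, giving 444 at 145 s.
Runner-up weather segment + documentary slot + late-talk slot + game-show break + podcast midroll tops out at 436.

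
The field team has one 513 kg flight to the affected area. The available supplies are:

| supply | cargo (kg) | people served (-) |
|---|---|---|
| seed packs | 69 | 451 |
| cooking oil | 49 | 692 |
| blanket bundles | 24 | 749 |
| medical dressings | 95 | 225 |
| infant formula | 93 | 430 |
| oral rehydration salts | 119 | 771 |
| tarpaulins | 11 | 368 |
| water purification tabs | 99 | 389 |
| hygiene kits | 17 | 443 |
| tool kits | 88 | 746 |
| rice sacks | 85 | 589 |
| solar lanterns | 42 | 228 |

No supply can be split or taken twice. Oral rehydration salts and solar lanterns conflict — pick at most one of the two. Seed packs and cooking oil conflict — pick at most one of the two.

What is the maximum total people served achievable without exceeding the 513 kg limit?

Density check — tarpaulins 33.45, blanket bundles 31.21, hygiene kits 26.06, cooking oil 14.12 are the best per kg.
Cooking oil + blanket bundles + infant formula + oral rehydration salts + tarpaulins + hygiene kits + tool kits + rice sacks uses 486 of the 513 kg and totals 4788.
Runner-up cooking oil + blanket bundles + oral rehydration salts + tarpaulins + water purification tabs + hygiene kits + tool kits + rice sacks tops out at 4747.

4788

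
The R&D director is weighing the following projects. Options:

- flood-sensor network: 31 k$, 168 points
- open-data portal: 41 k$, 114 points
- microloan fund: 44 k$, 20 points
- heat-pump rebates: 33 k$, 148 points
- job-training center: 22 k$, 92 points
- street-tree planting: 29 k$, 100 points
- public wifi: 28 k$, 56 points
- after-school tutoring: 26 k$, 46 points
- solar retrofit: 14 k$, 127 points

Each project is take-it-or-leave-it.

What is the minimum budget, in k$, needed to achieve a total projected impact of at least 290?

45

Need the lightest bundle worth ≥ 290.
flood-sensor network + solar retrofit: 295 projected impact at 45 k$.
Any bundle with less than 45 k$ falls short of 290.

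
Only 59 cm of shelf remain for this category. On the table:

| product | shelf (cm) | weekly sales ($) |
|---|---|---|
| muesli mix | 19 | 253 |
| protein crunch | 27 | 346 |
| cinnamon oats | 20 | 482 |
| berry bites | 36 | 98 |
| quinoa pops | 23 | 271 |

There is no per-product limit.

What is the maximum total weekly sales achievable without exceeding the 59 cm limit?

1217

Taking muesli mix + 2×cinnamon oats: 59 cm used, 1217 in weekly sales.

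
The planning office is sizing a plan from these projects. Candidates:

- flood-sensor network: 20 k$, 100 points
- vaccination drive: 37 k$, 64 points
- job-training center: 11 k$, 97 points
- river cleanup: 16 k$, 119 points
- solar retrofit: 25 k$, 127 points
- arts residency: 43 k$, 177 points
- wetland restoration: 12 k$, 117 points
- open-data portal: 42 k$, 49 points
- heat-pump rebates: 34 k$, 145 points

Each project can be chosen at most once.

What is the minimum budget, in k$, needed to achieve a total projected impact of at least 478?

Minimise k$ subject to total projected impact ≥ 478.
job-training center + river cleanup + wetland restoration + heat-pump rebates reaches 478 using 73 k$.
No combination under 73 k$ hits 478.

73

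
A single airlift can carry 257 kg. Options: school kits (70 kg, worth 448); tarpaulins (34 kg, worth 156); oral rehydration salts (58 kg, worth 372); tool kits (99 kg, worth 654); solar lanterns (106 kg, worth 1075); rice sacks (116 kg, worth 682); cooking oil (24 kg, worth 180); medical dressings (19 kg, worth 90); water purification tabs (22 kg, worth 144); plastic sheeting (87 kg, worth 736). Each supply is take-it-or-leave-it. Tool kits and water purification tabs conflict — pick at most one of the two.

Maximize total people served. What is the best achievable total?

2183

A density-first pass picks solar lanterns + cooking oil + water purification tabs + plastic sheeting — 2135 at 239 kg.
Replace cooking oil and water purification tabs with oral rehydration salts: the trade gains 48 net, giving 2183 at 251 kg.
Next best is tarpaulins + solar lanterns + cooking oil + plastic sheeting at 2147 (251 kg) — short by 36.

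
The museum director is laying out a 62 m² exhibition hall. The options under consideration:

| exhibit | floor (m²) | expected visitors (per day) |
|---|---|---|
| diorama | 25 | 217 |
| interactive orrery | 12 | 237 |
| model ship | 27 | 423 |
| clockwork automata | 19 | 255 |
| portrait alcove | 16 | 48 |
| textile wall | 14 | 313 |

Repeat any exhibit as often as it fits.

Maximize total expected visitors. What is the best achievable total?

1261

Ranking by ratio (expected visitors/m²): textile wall 22.36, interactive orrery 19.75, model ship 15.67, clockwork automata 13.42.
Greedy by ratio would take 4×textile wall: 56 m² used, total 1252.
Replace 3×textile wall with 4×interactive orrery: the trade gains 9 net, giving 1261 at 62 m².
Nothing else within 62 m² beats 1261.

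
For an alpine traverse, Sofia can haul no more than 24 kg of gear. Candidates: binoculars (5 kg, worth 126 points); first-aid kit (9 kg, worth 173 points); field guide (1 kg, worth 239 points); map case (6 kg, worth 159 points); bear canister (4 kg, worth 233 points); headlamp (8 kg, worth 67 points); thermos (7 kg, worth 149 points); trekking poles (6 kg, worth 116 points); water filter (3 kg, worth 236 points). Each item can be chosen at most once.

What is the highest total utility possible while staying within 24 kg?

1040

Filling by ratio: binoculars + field guide + map case + bear canister + water filter for 993, with 5 kg left unused.
Replace binoculars with first-aid kit: the trade gains 47 net, giving 1040 at 23 kg.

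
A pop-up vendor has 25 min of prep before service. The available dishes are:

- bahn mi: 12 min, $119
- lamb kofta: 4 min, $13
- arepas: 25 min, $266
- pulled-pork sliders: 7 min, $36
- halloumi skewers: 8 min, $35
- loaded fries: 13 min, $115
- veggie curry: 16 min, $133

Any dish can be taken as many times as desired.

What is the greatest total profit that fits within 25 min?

Best packing: arepas — 25 min, 266 total.
No other feasible combination exceeds 266.

266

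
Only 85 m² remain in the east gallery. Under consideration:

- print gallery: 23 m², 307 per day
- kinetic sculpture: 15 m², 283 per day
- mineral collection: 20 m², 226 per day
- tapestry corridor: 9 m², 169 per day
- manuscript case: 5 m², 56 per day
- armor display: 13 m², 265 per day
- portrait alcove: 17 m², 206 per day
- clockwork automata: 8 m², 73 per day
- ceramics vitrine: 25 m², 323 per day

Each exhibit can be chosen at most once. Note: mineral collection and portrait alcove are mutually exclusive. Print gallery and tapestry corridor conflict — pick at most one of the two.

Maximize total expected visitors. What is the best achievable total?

Taking kinetic sculpture + tapestry corridor + manuscript case + armor display + portrait alcove + ceramics vitrine: 84 m² used, 1302 in expected visitors.

1302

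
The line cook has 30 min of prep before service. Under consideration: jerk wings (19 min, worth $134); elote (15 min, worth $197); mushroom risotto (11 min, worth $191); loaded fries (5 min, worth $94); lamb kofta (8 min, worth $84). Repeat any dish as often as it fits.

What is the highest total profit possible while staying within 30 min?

564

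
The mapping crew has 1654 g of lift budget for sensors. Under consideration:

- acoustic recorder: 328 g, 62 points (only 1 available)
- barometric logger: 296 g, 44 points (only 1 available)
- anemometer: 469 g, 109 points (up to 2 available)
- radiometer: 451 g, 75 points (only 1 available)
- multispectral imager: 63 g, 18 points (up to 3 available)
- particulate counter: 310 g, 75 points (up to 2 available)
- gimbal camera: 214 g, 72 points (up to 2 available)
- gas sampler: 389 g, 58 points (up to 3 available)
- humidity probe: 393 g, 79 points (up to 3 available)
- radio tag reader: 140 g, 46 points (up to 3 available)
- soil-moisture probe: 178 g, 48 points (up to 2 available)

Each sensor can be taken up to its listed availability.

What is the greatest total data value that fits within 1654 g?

489

Density check — gimbal camera 0.34, radio tag reader 0.33, multispectral imager 0.29 are the best per g.
The ratio heuristic lands on 3×multispectral imager + 2×gimbal camera + 3×radio tag reader + 2×soil-moisture probe (432) but leaves 261 g idle.
The 63 g tied up in multispectral imager is better spent on particulate counter — total rises to 489 (1640 g).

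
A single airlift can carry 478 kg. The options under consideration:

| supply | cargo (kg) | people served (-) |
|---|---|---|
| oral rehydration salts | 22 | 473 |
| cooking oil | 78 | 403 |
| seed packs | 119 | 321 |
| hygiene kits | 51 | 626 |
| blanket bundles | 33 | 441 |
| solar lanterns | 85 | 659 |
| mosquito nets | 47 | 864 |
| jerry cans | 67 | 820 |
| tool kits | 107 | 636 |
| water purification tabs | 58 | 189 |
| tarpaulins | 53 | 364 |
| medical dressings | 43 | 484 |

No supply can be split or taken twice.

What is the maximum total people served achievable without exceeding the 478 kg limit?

5003

Density check — oral rehydration salts 21.50, mosquito nets 18.38, blanket bundles 13.36, hygiene kits 12.27 are the best per kg.
Greedy by ratio would take oral rehydration salts + hygiene kits + blanket bundles + solar lanterns + mosquito nets + jerry cans + water purification tabs + tarpaulins + medical dressings: 459 kg used, total 4920.
Replace water purification tabs and tarpaulins with tool kits: the trade gains 83 net, giving 5003 at 455 kg.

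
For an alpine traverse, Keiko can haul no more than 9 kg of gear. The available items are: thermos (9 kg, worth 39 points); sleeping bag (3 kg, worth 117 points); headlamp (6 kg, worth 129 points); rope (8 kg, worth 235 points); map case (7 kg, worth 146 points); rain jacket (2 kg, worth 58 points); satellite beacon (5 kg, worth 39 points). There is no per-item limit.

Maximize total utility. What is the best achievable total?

351

The ratio ordering already packs tightly: 3×sleeping bag, 9 kg, 351.
No other feasible combination exceeds 351.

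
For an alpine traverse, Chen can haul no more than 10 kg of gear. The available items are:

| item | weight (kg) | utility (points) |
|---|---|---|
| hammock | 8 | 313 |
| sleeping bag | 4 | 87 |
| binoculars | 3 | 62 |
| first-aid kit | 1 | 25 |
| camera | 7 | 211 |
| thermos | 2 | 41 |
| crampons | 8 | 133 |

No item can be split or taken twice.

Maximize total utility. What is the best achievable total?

354

Filling by ratio: hammock + first-aid kit for 338, with 1 kg left unused.
Replace first-aid kit with thermos: the trade gains 16 net, giving 354 at 10 kg.
Runner-up hammock + first-aid kit tops out at 338.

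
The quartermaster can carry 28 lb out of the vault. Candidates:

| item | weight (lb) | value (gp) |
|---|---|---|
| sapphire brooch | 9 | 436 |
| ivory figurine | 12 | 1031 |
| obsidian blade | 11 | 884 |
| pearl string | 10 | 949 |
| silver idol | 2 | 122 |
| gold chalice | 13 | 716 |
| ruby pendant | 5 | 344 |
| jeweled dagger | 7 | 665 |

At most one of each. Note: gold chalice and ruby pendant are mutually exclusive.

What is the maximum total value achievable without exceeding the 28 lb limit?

2498

Obsidian blade + pearl string + jeweled dagger uses 28 of the 28 lb and totals 2498.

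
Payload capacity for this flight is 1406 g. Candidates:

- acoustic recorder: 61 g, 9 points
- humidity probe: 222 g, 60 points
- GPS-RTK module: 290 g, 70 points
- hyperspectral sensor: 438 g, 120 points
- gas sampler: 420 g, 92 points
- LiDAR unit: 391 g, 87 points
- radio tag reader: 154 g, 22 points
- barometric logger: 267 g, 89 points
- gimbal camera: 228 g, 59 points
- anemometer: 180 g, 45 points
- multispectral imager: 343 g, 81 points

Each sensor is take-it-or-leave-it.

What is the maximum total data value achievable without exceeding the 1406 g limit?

384

Ranking by ratio (data value/g): barometric logger 0.33, hyperspectral sensor 0.27, humidity probe 0.27, gimbal camera 0.26.
A density-first pass picks acoustic recorder + humidity probe + hyperspectral sensor + barometric logger + gimbal camera + anemometer — 382 at 1396 g.
Replace acoustic recorder and gimbal camera with GPS-RTK module: the trade gains 2 net, giving 384 at 1397 g.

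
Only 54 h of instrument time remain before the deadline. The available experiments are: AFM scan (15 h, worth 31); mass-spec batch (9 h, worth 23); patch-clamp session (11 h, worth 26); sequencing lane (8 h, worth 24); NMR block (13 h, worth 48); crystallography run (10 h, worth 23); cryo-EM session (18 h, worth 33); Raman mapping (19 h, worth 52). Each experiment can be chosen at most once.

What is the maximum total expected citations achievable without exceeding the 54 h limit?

150

Density check — NMR block 3.69, sequencing lane 3.00, Raman mapping 2.74 are the best per h.
A density-first pass picks mass-spec batch + sequencing lane + NMR block + Raman mapping — 147 at 49 h.
The 9 h tied up in mass-spec batch is better spent on patch-clamp session — total rises to 150 (51 h).
Next best is mass-spec batch + patch-clamp session + NMR block + Raman mapping at 149 (52 h) — short by 1.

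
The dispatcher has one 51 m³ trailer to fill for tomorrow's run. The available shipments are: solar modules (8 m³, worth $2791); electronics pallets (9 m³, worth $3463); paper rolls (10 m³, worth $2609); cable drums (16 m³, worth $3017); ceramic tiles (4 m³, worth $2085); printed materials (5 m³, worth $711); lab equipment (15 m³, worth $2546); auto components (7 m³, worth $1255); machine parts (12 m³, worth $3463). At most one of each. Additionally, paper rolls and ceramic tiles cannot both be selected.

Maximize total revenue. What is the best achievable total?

Best packing: solar modules + electronics pallets + cable drums + ceramic tiles + machine parts — 49 m³, 14819 total.
Every other selection either busts 51 m³ or breaks a pairing rule or fails to beat 14819.

14819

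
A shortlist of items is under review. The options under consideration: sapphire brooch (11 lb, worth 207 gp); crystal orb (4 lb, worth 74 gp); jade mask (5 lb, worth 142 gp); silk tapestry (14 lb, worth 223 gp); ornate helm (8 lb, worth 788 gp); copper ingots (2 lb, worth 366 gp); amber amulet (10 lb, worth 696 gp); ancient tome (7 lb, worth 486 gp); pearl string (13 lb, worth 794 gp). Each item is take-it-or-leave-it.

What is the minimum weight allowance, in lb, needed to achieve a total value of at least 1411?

Minimise lb subject to total value ≥ 1411.
Taking ornate helm + copper ingots + ancient tome gives 1640 (≥ 1411) for 17 lb.
Any bundle with less than 17 lb falls short of 1411.

17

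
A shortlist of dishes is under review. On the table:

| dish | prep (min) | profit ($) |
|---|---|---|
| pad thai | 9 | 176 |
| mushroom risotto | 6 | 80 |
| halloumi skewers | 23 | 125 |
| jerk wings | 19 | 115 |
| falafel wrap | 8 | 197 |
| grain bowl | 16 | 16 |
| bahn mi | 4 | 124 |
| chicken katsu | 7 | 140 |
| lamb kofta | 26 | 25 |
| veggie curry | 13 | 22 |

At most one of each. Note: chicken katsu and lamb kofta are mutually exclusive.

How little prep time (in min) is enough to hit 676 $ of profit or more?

34

Look for the lowest-prep combination reaching 676.
Taking pad thai + mushroom risotto + falafel wrap + bahn mi + chicken katsu gives 717 (≥ 676) for 34 min.
No combination under 34 min hits 676.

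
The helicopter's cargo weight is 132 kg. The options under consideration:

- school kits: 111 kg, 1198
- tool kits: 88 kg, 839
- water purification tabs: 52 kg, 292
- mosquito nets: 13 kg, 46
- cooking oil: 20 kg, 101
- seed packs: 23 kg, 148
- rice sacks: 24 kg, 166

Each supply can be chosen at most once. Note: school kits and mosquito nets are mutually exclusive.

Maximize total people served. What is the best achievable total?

1299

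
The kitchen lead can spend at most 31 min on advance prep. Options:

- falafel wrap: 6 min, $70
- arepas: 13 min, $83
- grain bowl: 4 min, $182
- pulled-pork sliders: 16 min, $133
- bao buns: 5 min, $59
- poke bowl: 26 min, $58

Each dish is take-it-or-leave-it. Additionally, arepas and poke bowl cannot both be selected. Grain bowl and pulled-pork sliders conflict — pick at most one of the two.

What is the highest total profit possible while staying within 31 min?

394

Taking falafel wrap + arepas + grain bowl + bao buns: 28 min used, 394 in profit.
An exhaustive check of the 64 subsets confirms 394.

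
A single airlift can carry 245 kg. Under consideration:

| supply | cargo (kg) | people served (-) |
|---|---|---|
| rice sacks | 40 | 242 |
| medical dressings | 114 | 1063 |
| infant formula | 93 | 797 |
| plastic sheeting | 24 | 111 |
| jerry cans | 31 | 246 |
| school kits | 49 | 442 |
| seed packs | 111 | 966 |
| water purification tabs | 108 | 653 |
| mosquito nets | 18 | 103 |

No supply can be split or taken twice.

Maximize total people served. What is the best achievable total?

2132

Taking the top-ratio supplies first gives rice sacks + medical dressings + jerry cans + school kits for 1993 (234 kg).
Using the slack differently, medical dressings + seed packs + mosquito nets comes to 2132 at 243 kg.
That's the maximum — no swap from here does better than 2132.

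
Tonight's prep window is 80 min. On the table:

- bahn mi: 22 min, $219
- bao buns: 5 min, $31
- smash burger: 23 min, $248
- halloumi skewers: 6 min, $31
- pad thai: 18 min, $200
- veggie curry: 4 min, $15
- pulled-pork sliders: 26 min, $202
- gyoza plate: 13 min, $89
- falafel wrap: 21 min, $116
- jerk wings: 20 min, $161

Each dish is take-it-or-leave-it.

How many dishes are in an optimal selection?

Best achievable profit is 771.
One optimal bundle: bahn mi + smash burger + pad thai + veggie curry + gyoza plate (80 min).
All optima have 5 dishes.

5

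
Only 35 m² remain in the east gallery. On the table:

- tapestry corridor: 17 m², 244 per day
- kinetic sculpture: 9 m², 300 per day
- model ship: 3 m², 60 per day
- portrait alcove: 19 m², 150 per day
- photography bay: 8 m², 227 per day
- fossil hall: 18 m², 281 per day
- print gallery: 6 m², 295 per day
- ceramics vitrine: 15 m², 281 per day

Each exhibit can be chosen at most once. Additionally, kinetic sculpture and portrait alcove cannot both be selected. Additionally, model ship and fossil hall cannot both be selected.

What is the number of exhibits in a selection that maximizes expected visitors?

4

Optimal total is 936.
One optimal bundle: kinetic sculpture + model ship + print gallery + ceramics vitrine (33 m²).
Every optimal selection uses 4 exhibits.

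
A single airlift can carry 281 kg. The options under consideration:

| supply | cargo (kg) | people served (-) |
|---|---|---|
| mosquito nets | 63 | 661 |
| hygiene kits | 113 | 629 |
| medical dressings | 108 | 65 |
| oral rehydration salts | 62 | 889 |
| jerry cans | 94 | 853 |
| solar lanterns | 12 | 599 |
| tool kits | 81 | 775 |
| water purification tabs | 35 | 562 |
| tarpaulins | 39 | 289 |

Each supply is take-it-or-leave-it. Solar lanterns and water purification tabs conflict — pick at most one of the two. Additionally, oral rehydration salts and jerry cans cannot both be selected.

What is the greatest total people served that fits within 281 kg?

Mosquito nets + oral rehydration salts + solar lanterns + tool kits + tarpaulins uses 257 of the 281 kg and totals 3213.
Runner-up mosquito nets + oral rehydration salts + tool kits + water purification tabs + tarpaulins tops out at 3176.

3213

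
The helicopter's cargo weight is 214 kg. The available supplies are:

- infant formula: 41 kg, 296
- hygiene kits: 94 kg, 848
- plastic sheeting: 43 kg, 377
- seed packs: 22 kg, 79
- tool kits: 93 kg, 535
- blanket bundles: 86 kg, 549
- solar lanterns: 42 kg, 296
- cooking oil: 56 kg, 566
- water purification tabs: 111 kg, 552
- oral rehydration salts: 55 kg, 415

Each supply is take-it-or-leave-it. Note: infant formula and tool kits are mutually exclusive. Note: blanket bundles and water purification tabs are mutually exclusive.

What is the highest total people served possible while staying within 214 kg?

By people served per kg: cooking oil 10.11, hygiene kits 9.02, plastic sheeting 8.77 lead.
Filling by ratio: hygiene kits + plastic sheeting + cooking oil for 1791, with 21 kg left unused.
Dropping plastic sheeting frees 43 kg; slotting in oral rehydration salts (55 kg) lifts the total to 1829 at 205 kg.
Next best is hygiene kits + plastic sheeting + cooking oil at 1791 (193 kg) — short by 38.

1829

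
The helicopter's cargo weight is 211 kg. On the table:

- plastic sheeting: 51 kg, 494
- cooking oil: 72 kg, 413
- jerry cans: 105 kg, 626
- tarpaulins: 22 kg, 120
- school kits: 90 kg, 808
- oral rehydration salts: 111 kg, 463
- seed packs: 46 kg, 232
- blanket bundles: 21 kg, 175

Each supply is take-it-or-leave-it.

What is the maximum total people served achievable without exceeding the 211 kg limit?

1709

By people served per kg: plastic sheeting 9.69, school kits 8.98, blanket bundles 8.33 lead.
Filling by ratio: plastic sheeting + tarpaulins + school kits + blanket bundles for 1597, with 27 kg left unused.
The 22 kg tied up in tarpaulins is better spent on seed packs — total rises to 1709 (208 kg).
Every other selection either busts 211 kg or fails to beat 1709.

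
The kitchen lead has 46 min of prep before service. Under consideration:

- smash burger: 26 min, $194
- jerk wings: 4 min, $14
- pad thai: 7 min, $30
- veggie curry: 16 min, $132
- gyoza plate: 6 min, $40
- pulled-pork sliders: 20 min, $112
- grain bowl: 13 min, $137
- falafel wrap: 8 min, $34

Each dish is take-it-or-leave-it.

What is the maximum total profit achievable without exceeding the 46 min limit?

371

By profit per min: grain bowl 10.54, veggie curry 8.25, smash burger 7.46 lead.
Taking the top-ratio dishes first gives jerk wings + pad thai + veggie curry + gyoza plate + grain bowl for 353 (46 min).
The 27 min tied up in jerk wings and pad thai and veggie curry is better spent on smash burger — total rises to 371 (45 min).
That's the maximum — no swap from here does better than 371.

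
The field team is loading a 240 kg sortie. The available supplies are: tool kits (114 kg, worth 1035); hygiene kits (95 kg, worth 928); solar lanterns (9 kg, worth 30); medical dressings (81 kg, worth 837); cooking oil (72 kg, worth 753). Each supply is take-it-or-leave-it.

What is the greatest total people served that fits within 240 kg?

1993

By people served per kg: cooking oil 10.46, medical dressings 10.33, hygiene kits 9.77 lead.
The ratio heuristic lands on solar lanterns + medical dressings + cooking oil (1620) but leaves 78 kg idle.
Replace medical dressings and cooking oil with tool kits + hygiene kits: the trade gains 373 net, giving 1993 at 218 kg.
No other feasible combination exceeds 1993.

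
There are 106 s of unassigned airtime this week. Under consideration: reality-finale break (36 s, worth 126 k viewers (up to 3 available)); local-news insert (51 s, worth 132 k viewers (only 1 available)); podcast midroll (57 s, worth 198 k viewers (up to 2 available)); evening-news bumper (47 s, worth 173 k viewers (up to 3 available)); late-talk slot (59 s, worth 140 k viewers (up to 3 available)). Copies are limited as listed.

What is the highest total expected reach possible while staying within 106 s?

Taking the top-ratio spots first gives 2×evening-news bumper for 346 (94 s).
Replace evening-news bumper with podcast midroll: the trade gains 25 net, giving 371 at 104 s.

371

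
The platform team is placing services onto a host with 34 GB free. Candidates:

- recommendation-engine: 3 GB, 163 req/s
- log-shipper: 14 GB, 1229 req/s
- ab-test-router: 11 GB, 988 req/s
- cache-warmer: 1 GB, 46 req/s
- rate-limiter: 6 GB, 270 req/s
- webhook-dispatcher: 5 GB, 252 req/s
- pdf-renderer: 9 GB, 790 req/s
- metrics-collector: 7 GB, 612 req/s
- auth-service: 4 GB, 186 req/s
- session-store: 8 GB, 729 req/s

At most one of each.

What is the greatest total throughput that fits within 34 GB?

3007

By throughput per GB: session-store 91.12, ab-test-router 89.82, log-shipper 87.79, pdf-renderer 87.78 lead.
Taking the top-ratio services first gives log-shipper + ab-test-router + cache-warmer + session-store for 2992 (34 GB).
The 9 GB tied up in cache-warmer and session-store is better spent on pdf-renderer — total rises to 3007 (34 GB).
Next best is log-shipper + ab-test-router + cache-warmer + session-store at 2992 (34 GB) — short by 15.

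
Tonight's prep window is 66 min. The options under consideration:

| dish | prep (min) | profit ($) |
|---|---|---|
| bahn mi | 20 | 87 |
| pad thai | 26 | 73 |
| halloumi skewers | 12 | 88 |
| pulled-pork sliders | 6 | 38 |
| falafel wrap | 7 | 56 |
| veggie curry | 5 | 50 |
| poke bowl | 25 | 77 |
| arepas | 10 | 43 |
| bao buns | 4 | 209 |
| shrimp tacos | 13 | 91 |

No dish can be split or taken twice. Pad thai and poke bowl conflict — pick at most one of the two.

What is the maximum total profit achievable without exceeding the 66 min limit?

The ratio heuristic lands on halloumi skewers + pulled-pork sliders + falafel wrap + veggie curry + arepas + bao buns + shrimp tacos (575) but leaves 9 min idle.
Replace pulled-pork sliders and arepas with bahn mi: the trade gains 6 net, giving 581 at 61 min.
Every other selection either busts 66 min or breaks a pairing rule or fails to beat 581.

581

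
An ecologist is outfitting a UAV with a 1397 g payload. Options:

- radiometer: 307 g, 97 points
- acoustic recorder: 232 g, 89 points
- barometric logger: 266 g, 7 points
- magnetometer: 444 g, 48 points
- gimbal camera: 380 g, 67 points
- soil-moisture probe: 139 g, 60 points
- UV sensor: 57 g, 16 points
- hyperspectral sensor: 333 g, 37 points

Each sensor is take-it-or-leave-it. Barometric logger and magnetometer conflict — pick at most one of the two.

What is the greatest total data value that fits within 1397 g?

350

Greedy by ratio would take radiometer + acoustic recorder + barometric logger + gimbal camera + soil-moisture probe + UV sensor: 1381 g used, total 336.
Replace barometric logger and UV sensor with hyperspectral sensor: the trade gains 14 net, giving 350 at 1391 g.
That's the maximum — no feasible swap from here does better than 350.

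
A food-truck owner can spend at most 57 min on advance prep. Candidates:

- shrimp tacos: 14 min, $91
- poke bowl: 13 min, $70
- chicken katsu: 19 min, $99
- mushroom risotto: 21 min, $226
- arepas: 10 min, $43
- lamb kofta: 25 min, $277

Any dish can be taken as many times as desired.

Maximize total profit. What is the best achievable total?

Taking 2×lamb kofta: 50 min used, 554 in profit.

554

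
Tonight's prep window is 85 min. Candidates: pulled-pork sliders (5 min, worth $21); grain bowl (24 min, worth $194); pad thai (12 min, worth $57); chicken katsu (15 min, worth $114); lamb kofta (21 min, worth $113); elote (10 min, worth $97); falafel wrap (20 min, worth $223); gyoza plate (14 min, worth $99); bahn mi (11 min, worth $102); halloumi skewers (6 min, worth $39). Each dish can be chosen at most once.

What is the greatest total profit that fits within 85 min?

754

Density check — falafel wrap 11.15, elote 9.70, bahn mi 9.27 are the best per min.
Greedy by ratio would take pulled-pork sliders + grain bowl + chicken katsu + elote + falafel wrap + bahn mi: 85 min used, total 751.
Dropping pulled-pork sliders and chicken katsu frees 20 min; slotting in gyoza plate + halloumi skewers (20 min) lifts the total to 754 at 85 min.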